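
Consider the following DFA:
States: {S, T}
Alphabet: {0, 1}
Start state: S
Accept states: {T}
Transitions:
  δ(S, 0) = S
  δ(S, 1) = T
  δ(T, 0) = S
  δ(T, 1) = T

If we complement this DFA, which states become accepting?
Complement accept states = All states \ Original accept states
= {S, T} \ {T}
{S}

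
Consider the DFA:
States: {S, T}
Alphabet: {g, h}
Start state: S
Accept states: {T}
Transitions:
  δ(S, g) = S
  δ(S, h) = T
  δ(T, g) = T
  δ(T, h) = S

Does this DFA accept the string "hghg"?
Processing string "hghg":
  S --h--> T
  T --g--> T
  T --h--> S
  S --g--> S
Final state: S
Accept states: {T}
No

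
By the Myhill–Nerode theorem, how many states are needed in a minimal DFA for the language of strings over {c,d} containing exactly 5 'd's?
By Myhill–Nerode, count the distinguishable equivalence classes: 7 classes — having seen 0, 1, …, 5, or >5 copies of 'd'; the count-5 class is the only accepting one and >5 is dead.
7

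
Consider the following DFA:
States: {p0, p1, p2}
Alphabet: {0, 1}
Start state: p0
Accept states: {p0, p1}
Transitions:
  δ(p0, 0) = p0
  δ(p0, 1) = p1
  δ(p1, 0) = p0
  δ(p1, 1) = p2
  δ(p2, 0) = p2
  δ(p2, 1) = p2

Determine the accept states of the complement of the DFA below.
Complement accept states = All states \ Original accept states
= {p0, p1, p2} \ {p0, p1}
{p2}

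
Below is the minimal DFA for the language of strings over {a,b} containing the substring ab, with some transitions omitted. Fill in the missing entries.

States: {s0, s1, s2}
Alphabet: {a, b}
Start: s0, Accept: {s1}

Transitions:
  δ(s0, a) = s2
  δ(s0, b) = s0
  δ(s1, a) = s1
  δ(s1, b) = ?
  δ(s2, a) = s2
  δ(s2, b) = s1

From the language and accept set, identify what each state tracks — s0: no a seen yet; s1: substring ab seen; s2: seen a a, waiting for b.
Each missing δ(q, a) is the state matching the new tracked value after reading a.
δ(s1, b) = s1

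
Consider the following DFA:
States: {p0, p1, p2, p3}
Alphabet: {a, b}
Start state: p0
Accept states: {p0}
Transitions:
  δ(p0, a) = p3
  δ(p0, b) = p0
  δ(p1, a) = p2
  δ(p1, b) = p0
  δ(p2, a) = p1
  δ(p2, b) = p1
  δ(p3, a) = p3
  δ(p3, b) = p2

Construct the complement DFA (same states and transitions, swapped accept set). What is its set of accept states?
Complement accept states = All states \ Original accept states
= {p0, p1, p2, p3} \ {p0}
{p1, p2, p3}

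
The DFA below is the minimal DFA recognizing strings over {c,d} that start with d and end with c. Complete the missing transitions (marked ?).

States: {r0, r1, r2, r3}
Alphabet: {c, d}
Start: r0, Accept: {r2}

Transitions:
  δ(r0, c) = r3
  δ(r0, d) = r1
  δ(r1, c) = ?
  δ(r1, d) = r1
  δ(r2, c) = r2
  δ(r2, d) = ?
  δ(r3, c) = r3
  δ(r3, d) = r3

From the language and accept set, identify what each state tracks — r0: no input read; r1: started with d, last symbol d; r2: started with d, last symbol c; r3: started with c (dead).
Each missing δ(q, a) is the state matching the new tracked value after reading a.
δ(r1, c) = r2; δ(r2, d) = r1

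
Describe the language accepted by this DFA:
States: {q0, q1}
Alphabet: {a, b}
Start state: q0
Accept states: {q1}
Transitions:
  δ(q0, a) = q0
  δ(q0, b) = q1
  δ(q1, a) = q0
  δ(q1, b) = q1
Testing a few strings:
  'b' → accept
  'ab' → accept
  'aaa' → reject
  'aba' → reject
State roles: q0=last symbol not b; q1=last symbol is b
All strings over {a,b} ending with b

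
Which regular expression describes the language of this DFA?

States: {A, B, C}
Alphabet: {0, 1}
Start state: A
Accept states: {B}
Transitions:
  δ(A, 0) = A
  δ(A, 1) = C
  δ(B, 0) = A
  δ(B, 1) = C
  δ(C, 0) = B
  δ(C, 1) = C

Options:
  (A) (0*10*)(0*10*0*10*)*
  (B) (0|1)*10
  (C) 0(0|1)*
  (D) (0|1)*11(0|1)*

Check each option against the DFA on short strings; one disagreement eliminates an option:
  (A) (0*10*)(0*10*0*10*)*: on '1' the DFA goes A → C and rejects (C ∉ Accept), but the regex matches it → eliminate
  (B) (0|1)*10: agrees with the DFA on every string of length ≤ 6
  (C) 0(0|1)*: on '0' the DFA goes A → A and rejects (A ∉ Accept), but the regex matches it → eliminate
  (D) (0|1)*11(0|1)*: on '10' the DFA goes A → C → B and accepts (B ∈ Accept), but the regex does not match it → eliminate
Only (B) is consistent with the DFA.
(B) (0|1)*10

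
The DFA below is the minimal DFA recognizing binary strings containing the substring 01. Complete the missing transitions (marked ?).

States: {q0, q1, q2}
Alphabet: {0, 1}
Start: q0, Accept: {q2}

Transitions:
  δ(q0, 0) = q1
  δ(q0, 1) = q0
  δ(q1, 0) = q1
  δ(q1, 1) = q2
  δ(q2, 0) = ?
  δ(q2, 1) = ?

From the language and accept set, identify what each state tracks — q0: no 0 seen yet; q1: seen a 0, waiting for 1; q2: substring 01 seen.
Each missing δ(q, a) is the state matching the new tracked value after reading a.
δ(q2, 0) = q2; δ(q2, 1) = q2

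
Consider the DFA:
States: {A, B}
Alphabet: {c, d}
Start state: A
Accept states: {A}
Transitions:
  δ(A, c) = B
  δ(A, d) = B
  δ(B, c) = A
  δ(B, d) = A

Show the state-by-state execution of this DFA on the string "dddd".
read 'd': A → B
  read 'd': B → A
  read 'd': A → B
  read 'd': B → A
A -> B -> A -> B -> A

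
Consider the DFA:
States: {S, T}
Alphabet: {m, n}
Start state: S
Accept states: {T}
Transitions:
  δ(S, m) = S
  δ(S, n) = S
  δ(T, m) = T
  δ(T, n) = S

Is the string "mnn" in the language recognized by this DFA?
Processing string "mnn":
  S --m--> S
  S --n--> S
  S --n--> S
Final state: S
Accept states: {T}
No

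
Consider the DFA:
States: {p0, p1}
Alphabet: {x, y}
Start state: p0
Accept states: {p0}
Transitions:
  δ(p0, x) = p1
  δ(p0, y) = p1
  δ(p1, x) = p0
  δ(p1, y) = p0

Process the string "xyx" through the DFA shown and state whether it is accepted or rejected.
Processing string "xyx":
  p0 --x--> p1
  p1 --y--> p0
  p0 --x--> p1
Final state: p1
Accept states: {p0}
No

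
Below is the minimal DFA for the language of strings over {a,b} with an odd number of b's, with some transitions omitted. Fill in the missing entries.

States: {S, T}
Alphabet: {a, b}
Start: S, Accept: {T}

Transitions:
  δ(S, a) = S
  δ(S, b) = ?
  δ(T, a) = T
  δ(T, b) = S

From the language and accept set, identify what each state tracks — S: even number of b's so far; T: odd number of b's so far.
Each missing δ(q, a) is the state matching the new tracked value after reading a.
δ(S, b) = T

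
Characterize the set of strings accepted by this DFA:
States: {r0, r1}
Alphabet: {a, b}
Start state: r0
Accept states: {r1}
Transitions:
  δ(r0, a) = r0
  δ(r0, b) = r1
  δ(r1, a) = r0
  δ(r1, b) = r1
Testing a few strings:
  'aaa' → reject
  'ab' → accept
  'abb' → accept
  'b' → accept
State roles: r0=last symbol not b; r1=last symbol is b
All strings over {a,b} ending with b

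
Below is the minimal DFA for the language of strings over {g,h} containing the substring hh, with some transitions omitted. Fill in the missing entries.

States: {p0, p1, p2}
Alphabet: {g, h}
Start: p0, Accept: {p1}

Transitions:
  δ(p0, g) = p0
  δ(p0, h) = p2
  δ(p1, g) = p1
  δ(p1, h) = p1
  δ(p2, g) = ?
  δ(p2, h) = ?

From the language and accept set, identify what each state tracks — p0: no progress toward hh; p1: substring hh seen; p2: one trailing h.
Each missing δ(q, a) is the state matching the new tracked value after reading a.
δ(p2, g) = p0; δ(p2, h) = p1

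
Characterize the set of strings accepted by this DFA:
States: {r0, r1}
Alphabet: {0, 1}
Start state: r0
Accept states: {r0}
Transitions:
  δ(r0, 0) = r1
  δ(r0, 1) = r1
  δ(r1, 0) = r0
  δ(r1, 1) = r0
Testing a few strings:
  '0' → reject
  '011' → reject
  '1' → reject
  '010' → reject
State roles: r0=even length so far; r1=odd length so far
All binary strings of even length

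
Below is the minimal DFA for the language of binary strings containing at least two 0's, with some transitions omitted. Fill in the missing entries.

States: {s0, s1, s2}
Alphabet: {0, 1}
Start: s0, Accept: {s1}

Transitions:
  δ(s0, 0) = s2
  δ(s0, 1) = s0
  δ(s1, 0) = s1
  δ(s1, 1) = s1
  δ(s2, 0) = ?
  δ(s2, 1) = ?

From the language and accept set, identify what each state tracks — s0: zero 0's seen; s1: ≥ two 0's seen; s2: one 0 seen.
Each missing δ(q, a) is the state matching the new tracked value after reading a.
δ(s2, 0) = s1; δ(s2, 1) = s2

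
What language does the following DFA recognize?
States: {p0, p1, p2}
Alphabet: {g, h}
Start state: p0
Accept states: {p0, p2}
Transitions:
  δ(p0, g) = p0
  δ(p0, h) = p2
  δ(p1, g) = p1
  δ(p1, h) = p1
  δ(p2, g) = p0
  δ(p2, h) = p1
Testing a few strings:
  'hggg' → accept
  'hhgg' → reject
  'ghgh' → accept
  'hgg' → accept
State roles: p0=last symbol not h (ok); p1=saw hh (dead); p2=last symbol h (ok)
All strings over {g,h} with no two consecutive h's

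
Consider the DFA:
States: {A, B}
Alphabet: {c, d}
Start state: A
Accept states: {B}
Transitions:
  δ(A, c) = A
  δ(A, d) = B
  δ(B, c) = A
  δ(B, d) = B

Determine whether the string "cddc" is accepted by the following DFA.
Processing string "cddc":
  A --c--> A
  A --d--> B
  B --d--> B
  B --c--> A
Final state: A
Accept states: {B}
No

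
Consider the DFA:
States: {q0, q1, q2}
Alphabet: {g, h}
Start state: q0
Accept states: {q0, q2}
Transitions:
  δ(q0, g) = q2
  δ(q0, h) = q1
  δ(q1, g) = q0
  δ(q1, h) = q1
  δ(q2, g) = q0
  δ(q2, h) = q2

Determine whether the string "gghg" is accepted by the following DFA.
Processing string "gghg":
  q0 --g--> q2
  q2 --g--> q0
  q0 --h--> q1
  q1 --g--> q0
Final state: q0
Accept states: {q0, q2}
Yes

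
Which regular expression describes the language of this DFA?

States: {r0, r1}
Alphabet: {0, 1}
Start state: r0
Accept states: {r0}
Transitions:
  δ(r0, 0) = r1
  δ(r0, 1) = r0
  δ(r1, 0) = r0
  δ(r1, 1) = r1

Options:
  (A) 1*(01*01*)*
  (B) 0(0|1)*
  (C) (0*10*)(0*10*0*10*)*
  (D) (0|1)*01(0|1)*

Check each option against the DFA on short strings; one disagreement eliminates an option:
  (A) 1*(01*01*)*: agrees with the DFA on every string of length ≤ 6
  (B) 0(0|1)*: on ε the DFA stays in r0 and accepts (r0 ∈ Accept), but the regex does not match it → eliminate
  (C) (0*10*)(0*10*0*10*)*: on ε the DFA stays in r0 and accepts (r0 ∈ Accept), but the regex does not match it → eliminate
  (D) (0|1)*01(0|1)*: on ε the DFA stays in r0 and accepts (r0 ∈ Accept), but the regex does not match it → eliminate
Only (A) is consistent with the DFA.
(A) 1*(01*01*)*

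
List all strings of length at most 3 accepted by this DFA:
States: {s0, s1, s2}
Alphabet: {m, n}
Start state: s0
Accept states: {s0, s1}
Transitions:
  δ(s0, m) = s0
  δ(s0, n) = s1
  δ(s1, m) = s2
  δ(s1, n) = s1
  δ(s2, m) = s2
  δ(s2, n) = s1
ε, m, n, mm, mn, nn, mmm, mmn, mnn, nmn, nnn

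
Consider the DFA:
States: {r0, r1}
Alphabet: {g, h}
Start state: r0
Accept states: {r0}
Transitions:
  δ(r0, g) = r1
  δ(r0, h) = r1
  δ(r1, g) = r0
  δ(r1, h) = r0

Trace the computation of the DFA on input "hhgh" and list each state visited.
read 'h': r0 → r1
  read 'h': r1 → r0
  read 'g': r0 → r1
  read 'h': r1 → r0
r0 -> r1 -> r0 -> r1 -> r0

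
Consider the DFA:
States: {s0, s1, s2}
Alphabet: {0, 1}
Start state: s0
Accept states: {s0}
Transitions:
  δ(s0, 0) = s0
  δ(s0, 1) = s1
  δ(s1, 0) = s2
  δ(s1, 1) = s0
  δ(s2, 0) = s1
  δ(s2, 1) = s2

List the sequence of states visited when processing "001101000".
read '0': s0 → s0
  read '0': s0 → s0
  read '1': s0 → s1
  read '1': s1 → s0
  read '0': s0 → s0
  read '1': s0 → s1
  read '0': s1 → s2
  read '0': s2 → s1
  read '0': s1 → s2
s0 -> s0 -> s0 -> s1 -> s0 -> s0 -> s1 -> s2 -> s1 -> s2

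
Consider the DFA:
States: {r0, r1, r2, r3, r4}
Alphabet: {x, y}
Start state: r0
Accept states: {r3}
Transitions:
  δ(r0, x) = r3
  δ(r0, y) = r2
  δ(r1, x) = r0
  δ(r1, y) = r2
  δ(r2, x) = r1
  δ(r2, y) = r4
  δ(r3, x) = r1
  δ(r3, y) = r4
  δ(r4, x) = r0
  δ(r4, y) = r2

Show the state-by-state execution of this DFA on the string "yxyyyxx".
read 'y': r0 → r2
  read 'x': r2 → r1
  read 'y': r1 → r2
  read 'y': r2 → r4
  read 'y': r4 → r2
  read 'x': r2 → r1
  read 'x': r1 → r0
r0 -> r2 -> r1 -> r2 -> r4 -> r2 -> r1 -> r0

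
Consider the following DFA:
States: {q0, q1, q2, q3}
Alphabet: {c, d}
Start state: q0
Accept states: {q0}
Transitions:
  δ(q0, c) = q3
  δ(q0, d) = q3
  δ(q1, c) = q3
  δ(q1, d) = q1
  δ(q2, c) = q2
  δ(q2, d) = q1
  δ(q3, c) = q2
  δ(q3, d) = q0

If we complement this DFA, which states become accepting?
Complement accept states = All states \ Original accept states
= {q0, q1, q2, q3} \ {q0}
{q1, q2, q3}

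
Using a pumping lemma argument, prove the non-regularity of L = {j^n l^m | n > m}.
Assume L is regular with pumping length p. Idea: pumping down the j-block drops the j-count to at most the l-count.
Choose s = j^(p+1) l^p ∈ L (|s| = 2p+1 ≥ p). By the pumping lemma, s = xyz with |xy| ≤ p, |y| > 0, so y = j^k with k ≥ 1. Take i = 0: xz = j^(p+1−k) l^p. Since k ≥ 1, p+1−k ≤ p, so the number of j's is no longer strictly greater than the number of l's, hence xz ∉ L.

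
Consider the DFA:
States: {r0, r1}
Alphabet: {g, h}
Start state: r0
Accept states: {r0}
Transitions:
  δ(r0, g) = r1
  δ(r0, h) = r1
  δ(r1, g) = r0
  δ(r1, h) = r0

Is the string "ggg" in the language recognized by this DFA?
Processing string "ggg":
  r0 --g--> r1
  r1 --g--> r0
  r0 --g--> r1
Final state: r1
Accept states: {r0}
No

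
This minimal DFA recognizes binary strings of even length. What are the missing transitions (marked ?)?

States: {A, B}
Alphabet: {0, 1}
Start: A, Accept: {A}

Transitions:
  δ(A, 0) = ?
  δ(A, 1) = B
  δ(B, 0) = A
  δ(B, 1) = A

From the language and accept set, identify what each state tracks — A: even length so far; B: odd length so far.
Each missing δ(q, a) is the state matching the new tracked value after reading a.
δ(A, 0) = B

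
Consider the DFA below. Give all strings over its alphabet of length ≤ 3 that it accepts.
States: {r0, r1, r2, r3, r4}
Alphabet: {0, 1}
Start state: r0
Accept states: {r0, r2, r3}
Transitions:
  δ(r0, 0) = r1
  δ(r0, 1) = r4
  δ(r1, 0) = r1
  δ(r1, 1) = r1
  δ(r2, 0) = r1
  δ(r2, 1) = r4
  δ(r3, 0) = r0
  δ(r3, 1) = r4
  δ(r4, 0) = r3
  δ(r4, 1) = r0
ε, 10, 11, 100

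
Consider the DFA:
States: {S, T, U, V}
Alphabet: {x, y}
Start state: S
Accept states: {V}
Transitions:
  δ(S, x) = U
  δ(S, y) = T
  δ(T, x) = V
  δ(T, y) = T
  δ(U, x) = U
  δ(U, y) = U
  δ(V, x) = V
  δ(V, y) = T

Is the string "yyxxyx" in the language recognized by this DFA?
Processing string "yyxxyx":
  S --y--> T
  T --y--> T
  T --x--> V
  V --x--> V
  V --y--> T
  T --x--> V
Final state: V
Accept states: {V}
Yes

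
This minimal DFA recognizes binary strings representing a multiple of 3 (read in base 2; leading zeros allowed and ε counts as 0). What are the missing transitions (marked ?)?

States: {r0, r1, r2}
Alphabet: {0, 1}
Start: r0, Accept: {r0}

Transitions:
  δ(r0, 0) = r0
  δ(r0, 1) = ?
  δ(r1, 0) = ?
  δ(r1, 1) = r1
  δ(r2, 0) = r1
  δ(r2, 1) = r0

From the language and accept set, identify what each state tracks — r0: value ≡ 0 (mod 3); r1: value ≡ 2 (mod 3); r2: value ≡ 1 (mod 3).
Each missing δ(q, a) is the state matching the new tracked value after reading a.
δ(r0, 1) = r2; δ(r1, 0) = r2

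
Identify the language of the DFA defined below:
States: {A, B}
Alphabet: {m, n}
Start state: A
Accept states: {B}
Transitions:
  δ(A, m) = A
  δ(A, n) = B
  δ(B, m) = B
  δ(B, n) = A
Testing a few strings:
  'm' → reject
  'mn' → accept
  'n' → accept
  'mm' → reject
State roles: A=even number of n's so far; B=odd number of n's so far
All strings over {m,n} with an odd number of n's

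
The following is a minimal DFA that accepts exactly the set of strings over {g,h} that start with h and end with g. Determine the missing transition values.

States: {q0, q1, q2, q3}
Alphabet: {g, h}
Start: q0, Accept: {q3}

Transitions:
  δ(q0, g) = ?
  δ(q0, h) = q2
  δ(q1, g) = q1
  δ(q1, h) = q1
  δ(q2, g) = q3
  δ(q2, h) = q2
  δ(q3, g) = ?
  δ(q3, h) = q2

From the language and accept set, identify what each state tracks — q0: no input read; q1: started with g (dead); q2: started with h, last symbol h; q3: started with h, last symbol g.
Each missing δ(q, a) is the state matching the new tracked value after reading a.
δ(q0, g) = q1; δ(q3, g) = q3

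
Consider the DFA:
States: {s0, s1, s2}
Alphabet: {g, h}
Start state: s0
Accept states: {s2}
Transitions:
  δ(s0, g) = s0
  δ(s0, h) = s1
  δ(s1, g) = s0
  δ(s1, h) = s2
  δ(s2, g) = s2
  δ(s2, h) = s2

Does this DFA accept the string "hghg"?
Processing string "hghg":
  s0 --h--> s1
  s1 --g--> s0
  s0 --h--> s1
  s1 --g--> s0
Final state: s0
Accept states: {s2}
No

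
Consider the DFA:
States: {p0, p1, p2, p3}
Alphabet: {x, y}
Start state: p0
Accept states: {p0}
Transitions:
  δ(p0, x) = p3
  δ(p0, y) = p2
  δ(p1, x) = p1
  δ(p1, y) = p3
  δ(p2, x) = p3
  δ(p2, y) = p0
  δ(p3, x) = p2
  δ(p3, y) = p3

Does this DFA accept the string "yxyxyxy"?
Processing string "yxyxyxy":
  p0 --y--> p2
  p2 --x--> p3
  p3 --y--> p3
  p3 --x--> p2
  p2 --y--> p0
  p0 --x--> p3
  p3 --y--> p3
Final state: p3
Accept states: {p0}
No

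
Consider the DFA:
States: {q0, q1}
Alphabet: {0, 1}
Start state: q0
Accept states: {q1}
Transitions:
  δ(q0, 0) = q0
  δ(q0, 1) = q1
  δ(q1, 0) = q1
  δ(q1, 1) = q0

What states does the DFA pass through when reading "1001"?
read '1': q0 → q1
  read '0': q1 → q1
  read '0': q1 → q1
  read '1': q1 → q0
q0 -> q1 -> q1 -> q1 -> q0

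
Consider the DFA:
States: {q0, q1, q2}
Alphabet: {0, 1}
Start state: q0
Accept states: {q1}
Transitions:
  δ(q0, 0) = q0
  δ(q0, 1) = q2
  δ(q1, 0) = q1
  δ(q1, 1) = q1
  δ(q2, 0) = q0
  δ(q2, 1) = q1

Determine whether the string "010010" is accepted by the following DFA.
Processing string "010010":
  q0 --0--> q0
  q0 --1--> q2
  q2 --0--> q0
  q0 --0--> q0
  q0 --1--> q2
  q2 --0--> q0
Final state: q0
Accept states: {q1}
No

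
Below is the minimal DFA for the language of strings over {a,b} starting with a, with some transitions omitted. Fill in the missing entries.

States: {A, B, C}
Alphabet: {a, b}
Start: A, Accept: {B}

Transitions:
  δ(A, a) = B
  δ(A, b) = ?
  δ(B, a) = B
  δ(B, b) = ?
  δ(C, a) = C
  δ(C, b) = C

From the language and accept set, identify what each state tracks — A: no input read; B: started with a; C: started with b (dead).
Each missing δ(q, a) is the state matching the new tracked value after reading a.
δ(A, b) = C; δ(B, b) = B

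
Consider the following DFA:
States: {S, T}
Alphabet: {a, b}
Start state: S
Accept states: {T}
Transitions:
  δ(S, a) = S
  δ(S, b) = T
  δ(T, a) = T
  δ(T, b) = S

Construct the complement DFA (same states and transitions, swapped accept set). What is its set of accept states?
Complement accept states = All states \ Original accept states
= {S, T} \ {T}
{S}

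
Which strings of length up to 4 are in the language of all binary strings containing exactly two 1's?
11, 011, 101, 110, 0011, 0101, 0110, 1001, 1010, 1100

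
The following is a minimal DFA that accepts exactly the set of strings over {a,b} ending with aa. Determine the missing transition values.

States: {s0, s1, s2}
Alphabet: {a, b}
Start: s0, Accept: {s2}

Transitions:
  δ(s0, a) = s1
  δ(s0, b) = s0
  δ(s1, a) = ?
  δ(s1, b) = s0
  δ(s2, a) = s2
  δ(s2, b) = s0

From the language and accept set, identify what each state tracks — s0: last symbol not a; s1: one trailing a; s2: two trailing a's.
Each missing δ(q, a) is the state matching the new tracked value after reading a.
δ(s1, a) = s2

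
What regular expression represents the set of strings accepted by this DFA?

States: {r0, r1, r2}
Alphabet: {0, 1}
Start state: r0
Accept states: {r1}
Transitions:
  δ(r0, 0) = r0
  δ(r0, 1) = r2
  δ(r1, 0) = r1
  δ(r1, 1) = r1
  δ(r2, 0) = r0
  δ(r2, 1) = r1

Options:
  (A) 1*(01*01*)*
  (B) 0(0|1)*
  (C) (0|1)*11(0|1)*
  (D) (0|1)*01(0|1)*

Check each option against the DFA on short strings; one disagreement eliminates an option:
  (A) 1*(01*01*)*: on ε the DFA stays in r0 and rejects (r0 ∉ Accept), but the regex matches it → eliminate
  (B) 0(0|1)*: on '0' the DFA goes r0 → r0 and rejects (r0 ∉ Accept), but the regex matches it → eliminate
  (C) (0|1)*11(0|1)*: agrees with the DFA on every string of length ≤ 6
  (D) (0|1)*01(0|1)*: on '01' the DFA goes r0 → r0 → r2 and rejects (r2 ∉ Accept), but the regex matches it → eliminate
Only (C) is consistent with the DFA.
(C) (0|1)*11(0|1)*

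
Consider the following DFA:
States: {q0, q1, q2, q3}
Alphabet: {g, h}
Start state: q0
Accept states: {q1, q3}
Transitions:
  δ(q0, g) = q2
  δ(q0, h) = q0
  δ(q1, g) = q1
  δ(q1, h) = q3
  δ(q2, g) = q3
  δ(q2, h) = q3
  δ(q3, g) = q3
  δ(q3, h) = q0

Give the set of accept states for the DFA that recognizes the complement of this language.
Complement accept states = All states \ Original accept states
= {q0, q1, q2, q3} \ {q1, q3}
{q0, q2}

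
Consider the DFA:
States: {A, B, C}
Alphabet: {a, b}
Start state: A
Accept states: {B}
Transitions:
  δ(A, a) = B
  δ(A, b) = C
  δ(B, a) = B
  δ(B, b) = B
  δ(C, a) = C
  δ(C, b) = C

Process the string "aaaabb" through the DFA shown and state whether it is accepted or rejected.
Processing string "aaaabb":
  A --a--> B
  B --a--> B
  B --a--> B
  B --a--> B
  B --b--> B
  B --b--> B
Final state: B
Accept states: {B}
Yes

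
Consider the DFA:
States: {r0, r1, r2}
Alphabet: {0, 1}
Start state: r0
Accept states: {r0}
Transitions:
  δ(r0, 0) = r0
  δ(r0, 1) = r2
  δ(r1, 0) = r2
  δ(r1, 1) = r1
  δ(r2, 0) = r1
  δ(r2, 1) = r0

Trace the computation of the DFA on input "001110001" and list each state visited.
read '0': r0 → r0
  read '0': r0 → r0
  read '1': r0 → r2
  read '1': r2 → r0
  read '1': r0 → r2
  read '0': r2 → r1
  read '0': r1 → r2
  read '0': r2 → r1
  read '1': r1 → r1
r0 -> r0 -> r0 -> r2 -> r0 -> r2 -> r1 -> r2 -> r1 -> r1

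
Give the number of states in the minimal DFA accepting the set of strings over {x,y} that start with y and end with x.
By Myhill–Nerode, count the distinguishable equivalence classes: four classes — empty / starts-y-ends-y / starts-y-ends-x / starts-x (dead).
4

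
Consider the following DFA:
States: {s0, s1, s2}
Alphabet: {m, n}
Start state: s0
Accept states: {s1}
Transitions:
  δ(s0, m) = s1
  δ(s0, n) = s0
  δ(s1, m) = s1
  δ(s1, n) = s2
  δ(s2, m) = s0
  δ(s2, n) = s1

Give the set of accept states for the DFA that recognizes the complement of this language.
Complement accept states = All states \ Original accept states
= {s0, s1, s2} \ {s1}
{s0, s2}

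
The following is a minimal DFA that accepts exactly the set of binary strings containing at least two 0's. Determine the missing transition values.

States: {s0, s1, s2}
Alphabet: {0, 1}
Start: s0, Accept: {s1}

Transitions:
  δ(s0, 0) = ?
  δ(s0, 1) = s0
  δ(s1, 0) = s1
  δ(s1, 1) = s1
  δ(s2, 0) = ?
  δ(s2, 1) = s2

From the language and accept set, identify what each state tracks — s0: zero 0's seen; s1: ≥ two 0's seen; s2: one 0 seen.
Each missing δ(q, a) is the state matching the new tracked value after reading a.
δ(s0, 0) = s2; δ(s2, 0) = s1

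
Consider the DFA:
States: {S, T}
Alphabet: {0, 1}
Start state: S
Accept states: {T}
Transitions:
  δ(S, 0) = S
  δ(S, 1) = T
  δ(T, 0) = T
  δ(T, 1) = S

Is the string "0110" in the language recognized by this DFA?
Processing string "0110":
  S --0--> S
  S --1--> T
  T --1--> S
  S --0--> S
Final state: S
Accept states: {T}
No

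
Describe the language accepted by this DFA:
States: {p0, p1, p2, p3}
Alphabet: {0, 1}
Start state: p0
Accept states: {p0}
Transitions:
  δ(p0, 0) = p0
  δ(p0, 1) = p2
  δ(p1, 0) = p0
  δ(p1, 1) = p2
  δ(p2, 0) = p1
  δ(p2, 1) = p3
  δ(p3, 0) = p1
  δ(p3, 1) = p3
Testing a few strings:
  '0' → accept
  '110' → reject
  '00' → accept
  '1' → reject
State roles: p0=value ≡ 0 (mod 4); p1=value ≡ 2 (mod 4); p2=value ≡ 1 (mod 4); p3=value ≡ 3 (mod 4)
All binary strings representing a multiple of 4 (read in base 2; leading zeros allowed and ε counts as 0)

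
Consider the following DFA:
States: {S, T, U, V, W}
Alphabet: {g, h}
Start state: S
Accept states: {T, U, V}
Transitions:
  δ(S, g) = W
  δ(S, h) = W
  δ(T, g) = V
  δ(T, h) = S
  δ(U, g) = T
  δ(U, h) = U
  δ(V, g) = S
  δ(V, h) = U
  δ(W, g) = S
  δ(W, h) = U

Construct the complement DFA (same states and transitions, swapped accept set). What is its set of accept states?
Complement accept states = All states \ Original accept states
= {S, T, U, V, W} \ {T, U, V}
{S, W}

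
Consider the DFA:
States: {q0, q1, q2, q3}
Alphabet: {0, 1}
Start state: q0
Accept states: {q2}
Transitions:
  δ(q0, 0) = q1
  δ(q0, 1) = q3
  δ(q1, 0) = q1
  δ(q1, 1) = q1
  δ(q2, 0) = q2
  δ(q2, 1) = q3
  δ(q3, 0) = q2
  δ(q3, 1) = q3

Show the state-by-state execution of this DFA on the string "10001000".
read '1': q0 → q3
  read '0': q3 → q2
  read '0': q2 → q2
  read '0': q2 → q2
  read '1': q2 → q3
  read '0': q3 → q2
  read '0': q2 → q2
  read '0': q2 → q2
q0 -> q3 -> q2 -> q2 -> q2 -> q3 -> q2 -> q2 -> q2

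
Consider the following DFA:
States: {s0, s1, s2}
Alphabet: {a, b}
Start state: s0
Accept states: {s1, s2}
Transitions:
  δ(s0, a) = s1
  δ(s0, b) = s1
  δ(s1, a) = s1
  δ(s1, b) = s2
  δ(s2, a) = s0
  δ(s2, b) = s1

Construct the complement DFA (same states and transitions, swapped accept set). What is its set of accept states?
Complement accept states = All states \ Original accept states
= {s0, s1, s2} \ {s1, s2}
{s0}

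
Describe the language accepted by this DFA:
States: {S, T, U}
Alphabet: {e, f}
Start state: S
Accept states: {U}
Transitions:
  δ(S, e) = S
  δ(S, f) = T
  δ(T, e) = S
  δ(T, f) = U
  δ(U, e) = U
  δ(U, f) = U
Testing a few strings:
  'efef' → reject
  'fff' → accept
  'efff' → accept
  'ffe' → accept
State roles: S=no progress toward ff; T=one trailing f; U=substring ff seen
All strings over {e,f} containing the substring ff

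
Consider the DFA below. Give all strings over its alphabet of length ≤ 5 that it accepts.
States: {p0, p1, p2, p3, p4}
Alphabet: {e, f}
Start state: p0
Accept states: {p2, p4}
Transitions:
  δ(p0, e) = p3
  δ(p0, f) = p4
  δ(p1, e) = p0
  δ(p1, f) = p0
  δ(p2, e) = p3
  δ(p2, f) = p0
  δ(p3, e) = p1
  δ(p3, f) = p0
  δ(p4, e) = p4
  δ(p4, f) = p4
f, fe, ff, eff, fee, fef, ffe, fff, eeef, eeff, effe, efff, feee, feef, fefe, feff, ffee, ffef, fffe, ffff, eeefe, eeeff, eeffe, eefff, efeff, effee, effef, efffe, effff, feeee, feeef, feefe, feeff, fefee, fefef, feffe, fefff, ffeee, ffeef, ffefe, ffeff, fffee, fffef, ffffe, fffff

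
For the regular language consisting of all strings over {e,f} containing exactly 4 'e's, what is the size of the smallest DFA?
By Myhill–Nerode, count the distinguishable equivalence classes: 6 classes — having seen 0, 1, …, 4, or >4 copies of 'e'; the count-4 class is the only accepting one and >4 is dead.
6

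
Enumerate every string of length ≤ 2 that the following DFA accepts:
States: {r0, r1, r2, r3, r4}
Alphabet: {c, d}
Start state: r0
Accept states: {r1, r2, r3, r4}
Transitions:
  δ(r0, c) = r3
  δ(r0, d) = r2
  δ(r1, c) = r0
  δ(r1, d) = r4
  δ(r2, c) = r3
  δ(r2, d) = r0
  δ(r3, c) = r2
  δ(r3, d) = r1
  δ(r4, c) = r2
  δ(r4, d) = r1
c, d, cc, cd, dc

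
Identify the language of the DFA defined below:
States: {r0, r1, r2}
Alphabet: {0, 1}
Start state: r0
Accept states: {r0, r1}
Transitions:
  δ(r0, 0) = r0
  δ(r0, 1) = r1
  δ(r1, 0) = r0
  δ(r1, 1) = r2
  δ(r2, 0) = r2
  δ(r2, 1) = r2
Testing a few strings:
  '1110' → reject
  '10' → accept
  '001' → accept
  '000' → accept
State roles: r0=last symbol not 1 (ok); r1=last symbol 1 (ok); r2=saw 11 (dead)
All binary strings with no two consecutive 1's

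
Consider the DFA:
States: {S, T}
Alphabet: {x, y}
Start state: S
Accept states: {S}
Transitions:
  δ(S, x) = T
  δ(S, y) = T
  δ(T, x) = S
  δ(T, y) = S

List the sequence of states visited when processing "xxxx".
read 'x': S → T
  read 'x': T → S
  read 'x': S → T
  read 'x': T → S
S -> T -> S -> T -> S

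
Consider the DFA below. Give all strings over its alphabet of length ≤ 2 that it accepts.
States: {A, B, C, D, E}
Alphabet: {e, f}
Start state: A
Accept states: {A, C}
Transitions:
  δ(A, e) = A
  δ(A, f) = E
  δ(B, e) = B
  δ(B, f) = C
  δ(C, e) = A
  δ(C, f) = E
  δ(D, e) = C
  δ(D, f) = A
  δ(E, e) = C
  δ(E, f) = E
ε, e, ee, fe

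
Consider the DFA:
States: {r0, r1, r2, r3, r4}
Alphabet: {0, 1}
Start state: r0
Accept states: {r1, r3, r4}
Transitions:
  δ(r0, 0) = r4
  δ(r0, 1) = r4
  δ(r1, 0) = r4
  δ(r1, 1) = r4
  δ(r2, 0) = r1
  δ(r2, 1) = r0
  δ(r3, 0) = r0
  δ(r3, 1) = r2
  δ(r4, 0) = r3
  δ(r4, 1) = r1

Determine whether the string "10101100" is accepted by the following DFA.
Processing string "10101100":
  r0 --1--> r4
  r4 --0--> r3
  r3 --1--> r2
  r2 --0--> r1
  r1 --1--> r4
  r4 --1--> r1
  r1 --0--> r4
  r4 --0--> r3
Final state: r3
Accept states: {r1, r3, r4}
Yes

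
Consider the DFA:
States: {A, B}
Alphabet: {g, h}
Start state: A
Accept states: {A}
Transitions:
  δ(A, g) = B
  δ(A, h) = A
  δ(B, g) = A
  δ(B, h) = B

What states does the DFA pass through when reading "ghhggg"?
read 'g': A → B
  read 'h': B → B
  read 'h': B → B
  read 'g': B → A
  read 'g': A → B
  read 'g': B → A
A -> B -> B -> B -> A -> B -> A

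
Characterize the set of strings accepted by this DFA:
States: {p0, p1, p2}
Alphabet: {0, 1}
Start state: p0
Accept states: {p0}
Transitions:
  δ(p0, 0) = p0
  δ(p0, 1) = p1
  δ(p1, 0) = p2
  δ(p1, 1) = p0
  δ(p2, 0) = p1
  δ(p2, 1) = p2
Testing a few strings:
  '1' → reject
  '1000' → reject
  '10' → reject
  '110' → accept
State roles: p0=value ≡ 0 (mod 3); p1=value ≡ 1 (mod 3); p2=value ≡ 2 (mod 3)
All binary strings representing a multiple of 3 (read in base 2; leading zeros allowed and ε counts as 0)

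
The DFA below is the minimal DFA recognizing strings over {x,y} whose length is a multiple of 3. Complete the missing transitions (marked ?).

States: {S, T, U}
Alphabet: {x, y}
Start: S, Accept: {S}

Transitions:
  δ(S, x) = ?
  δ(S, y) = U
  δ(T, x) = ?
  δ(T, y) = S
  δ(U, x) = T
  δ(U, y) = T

From the language and accept set, identify what each state tracks — S: length ≡ 0 (mod 3); T: length ≡ 2 (mod 3); U: length ≡ 1 (mod 3).
Each missing δ(q, a) is the state matching the new tracked value after reading a.
δ(S, x) = U; δ(T, x) = S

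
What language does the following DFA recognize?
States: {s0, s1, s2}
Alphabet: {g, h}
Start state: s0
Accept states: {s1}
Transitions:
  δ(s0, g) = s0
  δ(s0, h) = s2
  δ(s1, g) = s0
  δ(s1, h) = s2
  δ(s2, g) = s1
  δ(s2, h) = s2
Testing a few strings:
  'hghh' → reject
  'g' → reject
  'hh' → reject
  'hhhg' → accept
State roles: s0=no suffix match; s1=suffix is hg; s2=one trailing h
All strings over {g,h} ending with hg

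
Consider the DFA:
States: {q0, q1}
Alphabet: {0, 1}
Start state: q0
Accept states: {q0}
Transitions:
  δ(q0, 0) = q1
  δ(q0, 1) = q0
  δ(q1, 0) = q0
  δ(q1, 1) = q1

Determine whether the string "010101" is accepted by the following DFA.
Processing string "010101":
  q0 --0--> q1
  q1 --1--> q1
  q1 --0--> q0
  q0 --1--> q0
  q0 --0--> q1
  q1 --1--> q1
Final state: q1
Accept states: {q0}
No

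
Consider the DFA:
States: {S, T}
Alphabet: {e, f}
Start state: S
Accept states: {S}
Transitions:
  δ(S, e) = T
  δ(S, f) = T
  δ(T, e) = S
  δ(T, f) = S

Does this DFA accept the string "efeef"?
Processing string "efeef":
  S --e--> T
  T --f--> S
  S --e--> T
  T --e--> S
  S --f--> T
Final state: T
Accept states: {S}
No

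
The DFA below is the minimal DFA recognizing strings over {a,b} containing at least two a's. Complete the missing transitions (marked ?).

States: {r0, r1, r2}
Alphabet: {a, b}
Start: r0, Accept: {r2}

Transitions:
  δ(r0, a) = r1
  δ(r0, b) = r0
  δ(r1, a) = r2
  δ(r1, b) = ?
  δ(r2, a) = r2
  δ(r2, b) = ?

From the language and accept set, identify what each state tracks — r0: zero a's seen; r1: one a seen; r2: ≥ two a's seen.
Each missing δ(q, a) is the state matching the new tracked value after reading a.
δ(r1, b) = r1; δ(r2, b) = r2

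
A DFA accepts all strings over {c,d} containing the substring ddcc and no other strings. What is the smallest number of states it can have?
By Myhill–Nerode, count the distinguishable equivalence classes: 5 classes — one per longest suffix of the input that is a prefix of 'ddcc' (lengths 0 through 3), plus an absorbing 'already seen ddcc' class.
5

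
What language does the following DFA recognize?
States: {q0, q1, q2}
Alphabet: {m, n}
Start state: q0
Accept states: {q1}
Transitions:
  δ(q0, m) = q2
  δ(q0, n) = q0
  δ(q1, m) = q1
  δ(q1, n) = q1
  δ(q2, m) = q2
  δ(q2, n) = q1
Testing a few strings:
  'n' → reject
  'mnn' → accept
  'mmm' → reject
  'mmnm' → accept
State roles: q0=no m seen yet; q1=substring mn seen; q2=seen a m, waiting for n
All strings over {m,n} containing the substring mn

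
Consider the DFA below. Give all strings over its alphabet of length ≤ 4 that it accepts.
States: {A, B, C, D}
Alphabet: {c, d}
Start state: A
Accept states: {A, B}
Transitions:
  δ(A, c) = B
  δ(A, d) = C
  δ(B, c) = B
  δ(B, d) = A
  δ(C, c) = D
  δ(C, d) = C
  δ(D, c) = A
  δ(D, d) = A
ε, c, cc, cd, ccc, ccd, cdc, dcc, dcd, cccc, cccd, ccdc, cdcc, cdcd, dccc, dcdc, ddcc, ddcd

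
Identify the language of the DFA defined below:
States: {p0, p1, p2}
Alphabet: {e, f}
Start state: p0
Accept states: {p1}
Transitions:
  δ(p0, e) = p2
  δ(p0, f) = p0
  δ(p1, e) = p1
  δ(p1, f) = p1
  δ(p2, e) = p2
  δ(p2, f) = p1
Testing a few strings:
  'ef' → accept
  'eef' → accept
  'ff' → reject
  'fffe' → reject
State roles: p0=no e seen yet; p1=substring ef seen; p2=seen a e, waiting for f
All strings over {e,f} containing the substring ef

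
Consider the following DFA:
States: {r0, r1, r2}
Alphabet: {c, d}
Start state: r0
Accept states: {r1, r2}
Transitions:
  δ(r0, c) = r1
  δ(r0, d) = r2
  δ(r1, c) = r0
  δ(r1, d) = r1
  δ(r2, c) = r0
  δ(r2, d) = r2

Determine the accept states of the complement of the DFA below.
Complement accept states = All states \ Original accept states
= {r0, r1, r2} \ {r1, r2}
{r0}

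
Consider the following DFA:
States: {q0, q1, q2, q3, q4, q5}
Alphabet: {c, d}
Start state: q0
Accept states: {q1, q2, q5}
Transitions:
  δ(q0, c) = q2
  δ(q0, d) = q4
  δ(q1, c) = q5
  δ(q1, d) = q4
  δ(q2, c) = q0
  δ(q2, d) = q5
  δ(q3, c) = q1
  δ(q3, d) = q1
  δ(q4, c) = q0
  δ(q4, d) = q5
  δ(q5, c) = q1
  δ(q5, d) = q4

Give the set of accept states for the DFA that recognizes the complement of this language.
Complement accept states = All states \ Original accept states
= {q0, q1, q2, q3, q4, q5} \ {q1, q2, q5}
{q0, q3, q4}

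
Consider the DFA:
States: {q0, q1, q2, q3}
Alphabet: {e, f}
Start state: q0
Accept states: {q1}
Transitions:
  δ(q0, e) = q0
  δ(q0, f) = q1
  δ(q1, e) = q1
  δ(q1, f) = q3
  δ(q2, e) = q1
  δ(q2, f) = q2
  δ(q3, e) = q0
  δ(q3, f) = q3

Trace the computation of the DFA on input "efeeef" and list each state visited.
read 'e': q0 → q0
  read 'f': q0 → q1
  read 'e': q1 → q1
  read 'e': q1 → q1
  read 'e': q1 → q1
  read 'f': q1 → q3
q0 -> q0 -> q1 -> q1 -> q1 -> q1 -> q3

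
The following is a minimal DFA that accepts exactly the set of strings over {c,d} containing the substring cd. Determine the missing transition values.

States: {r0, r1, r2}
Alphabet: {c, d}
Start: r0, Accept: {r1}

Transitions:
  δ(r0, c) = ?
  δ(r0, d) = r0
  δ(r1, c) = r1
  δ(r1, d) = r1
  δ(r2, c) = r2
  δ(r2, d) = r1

From the language and accept set, identify what each state tracks — r0: no c seen yet; r1: substring cd seen; r2: seen a c, waiting for d.
Each missing δ(q, a) is the state matching the new tracked value after reading a.
δ(r0, c) = r2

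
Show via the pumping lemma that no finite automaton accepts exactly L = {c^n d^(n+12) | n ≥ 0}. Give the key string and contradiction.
Assume L is regular with pumping length p. Idea: pumping the c-block breaks the fixed offset of 12.
Choose s = c^p d^(p+12) ∈ L. By the pumping lemma, s = xyz with |xy| ≤ p, |y| > 0, so y = c^k with k ≥ 1. Then xy²z = c^(p+k) d^(p+12). For this to be in L we would need p+12 = (p+k)+12, i.e. k = 0, contradicting k ≥ 1. So xy²z ∉ L.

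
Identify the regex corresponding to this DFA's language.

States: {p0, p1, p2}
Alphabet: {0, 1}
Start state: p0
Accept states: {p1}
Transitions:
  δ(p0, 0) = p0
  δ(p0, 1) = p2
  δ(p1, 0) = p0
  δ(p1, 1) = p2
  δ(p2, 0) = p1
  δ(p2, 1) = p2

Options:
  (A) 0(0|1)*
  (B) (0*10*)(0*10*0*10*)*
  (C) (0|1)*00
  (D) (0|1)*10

Check each option against the DFA on short strings; one disagreement eliminates an option:
  (A) 0(0|1)*: on '0' the DFA goes p0 → p0 and rejects (p0 ∉ Accept), but the regex matches it → eliminate
  (B) (0*10*)(0*10*0*10*)*: on '1' the DFA goes p0 → p2 and rejects (p2 ∉ Accept), but the regex matches it → eliminate
  (C) (0|1)*00: on '00' the DFA goes p0 → p0 → p0 and rejects (p0 ∉ Accept), but the regex matches it → eliminate
  (D) (0|1)*10: agrees with the DFA on every string of length ≤ 6
Only (D) is consistent with the DFA.
(D) (0|1)*10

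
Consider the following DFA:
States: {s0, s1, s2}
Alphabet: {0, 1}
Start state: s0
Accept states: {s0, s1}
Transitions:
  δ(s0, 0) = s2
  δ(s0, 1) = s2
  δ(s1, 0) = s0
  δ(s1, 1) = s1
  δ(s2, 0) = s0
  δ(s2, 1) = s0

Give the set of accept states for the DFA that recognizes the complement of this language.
Complement accept states = All states \ Original accept states
= {s0, s1, s2} \ {s0, s1}
{s2}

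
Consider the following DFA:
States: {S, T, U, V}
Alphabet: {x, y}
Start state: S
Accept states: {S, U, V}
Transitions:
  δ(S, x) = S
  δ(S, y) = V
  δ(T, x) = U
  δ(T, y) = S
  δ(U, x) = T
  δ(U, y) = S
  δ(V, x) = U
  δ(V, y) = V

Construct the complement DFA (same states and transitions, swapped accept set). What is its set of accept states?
Complement accept states = All states \ Original accept states
= {S, T, U, V} \ {S, U, V}
{T}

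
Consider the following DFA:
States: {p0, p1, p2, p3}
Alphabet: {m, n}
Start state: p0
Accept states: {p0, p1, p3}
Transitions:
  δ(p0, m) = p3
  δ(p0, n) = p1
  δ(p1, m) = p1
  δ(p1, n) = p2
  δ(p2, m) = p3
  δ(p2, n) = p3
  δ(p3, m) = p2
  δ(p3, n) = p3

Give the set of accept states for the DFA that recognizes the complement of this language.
Complement accept states = All states \ Original accept states
= {p0, p1, p2, p3} \ {p0, p1, p3}
{p2}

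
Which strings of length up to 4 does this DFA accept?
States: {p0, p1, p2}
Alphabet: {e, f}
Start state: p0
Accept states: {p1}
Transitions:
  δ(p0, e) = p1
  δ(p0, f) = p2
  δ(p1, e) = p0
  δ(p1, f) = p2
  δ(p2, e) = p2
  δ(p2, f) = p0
e, eee, ffe, effe, fefe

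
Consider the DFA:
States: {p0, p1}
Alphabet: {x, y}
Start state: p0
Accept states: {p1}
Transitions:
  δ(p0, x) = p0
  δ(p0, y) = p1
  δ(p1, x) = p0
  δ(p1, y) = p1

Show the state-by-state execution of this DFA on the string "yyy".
read 'y': p0 → p1
  read 'y': p1 → p1
  read 'y': p1 → p1
p0 -> p1 -> p1 -> p1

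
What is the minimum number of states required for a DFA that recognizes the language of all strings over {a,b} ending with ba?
By Myhill–Nerode, count the distinguishable equivalence classes: 3 classes — one per longest suffix of the input that is a prefix of 'ba' (lengths 0 through 2); only the length-2 class is accepting.
3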